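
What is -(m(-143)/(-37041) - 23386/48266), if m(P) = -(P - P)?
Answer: 11693/24133 ≈ 0.48452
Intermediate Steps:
m(P) = 0 (m(P) = -1*0 = 0)
-(m(-143)/(-37041) - 23386/48266) = -(0/(-37041) - 23386/48266) = -(0*(-1/37041) - 23386*1/48266) = -(0 - 11693/24133) = -1*(-11693/24133) = 11693/24133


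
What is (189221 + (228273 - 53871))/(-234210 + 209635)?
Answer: -363623/24575 ≈ -14.796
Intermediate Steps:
(189221 + (228273 - 53871))/(-234210 + 209635) = (189221 + 174402)/(-24575) = 363623*(-1/24575) = -363623/24575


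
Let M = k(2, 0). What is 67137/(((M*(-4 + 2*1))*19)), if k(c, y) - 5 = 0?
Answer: -67137/190 ≈ -353.35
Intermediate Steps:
k(c, y) = 5 (k(c, y) = 5 + 0 = 5)
M = 5
67137/(((M*(-4 + 2*1))*19)) = 67137/(((5*(-4 + 2*1))*19)) = 67137/(((5*(-4 + 2))*19)) = 67137/(((5*(-2))*19)) = 67137/((-10*19)) = 67137/(-190) = 67137*(-1/190) = -67137/190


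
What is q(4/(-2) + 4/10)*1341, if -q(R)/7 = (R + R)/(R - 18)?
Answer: -10728/7 ≈ -1532.6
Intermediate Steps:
q(R) = -14*R/(-18 + R) (q(R) = -7*(R + R)/(R - 18) = -7*2*R/(-18 + R) = -14*R/(-18 + R))
q(4/(-2) + 4/10)*1341 = -14*(4/(-2) + 4/10)/(-18 + (4/(-2) + 4/10))*1341 = -14*(4*(-½) + 4*(⅒))/(-18 + (4*(-½) + 4*(⅒)))*1341 = -14*(-2 + ⅖)/(-18 + (-2 + ⅖))*1341 = -14*(-8/5)/(-18 - 8/5)*1341 = -14*(-8/5)/(-98/5)*1341 = -14*(-8/5)*(-5/98)*1341 = -8/7*1341 = -10728/7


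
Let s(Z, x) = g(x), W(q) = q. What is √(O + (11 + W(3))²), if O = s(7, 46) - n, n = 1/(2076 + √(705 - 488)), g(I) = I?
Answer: √(4494487356779918 + 4309559*√217)/4309559 ≈ 15.556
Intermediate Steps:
s(Z, x) = x
n = 1/(2076 + √217) ≈ 0.00047830
O = 198237638/4309559 + √217/4309559 (O = 46 - (2076/4309559 - √217/4309559) = 46 + (-2076/4309559 + √217/4309559) = 198237638/4309559 + √217/4309559 ≈ 46.000)
√(O + (11 + W(3))²) = √((198237638/4309559 + √217/4309559) + (11 + 3)²) = √((198237638/4309559 + √217/4309559) + 14²) = √((198237638/4309559 + √217/4309559) + 196) = √(1042911202/4309559 + √217/4309559)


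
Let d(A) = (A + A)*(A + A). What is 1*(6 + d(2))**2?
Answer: 484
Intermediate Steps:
d(A) = 4*A**2 (d(A) = (2*A)*(2*A) = 4*A**2)
1*(6 + d(2))**2 = 1*(6 + 4*2**2)**2 = 1*(6 + 4*4)**2 = 1*(6 + 16)**2 = 1*22**2 = 1*484 = 484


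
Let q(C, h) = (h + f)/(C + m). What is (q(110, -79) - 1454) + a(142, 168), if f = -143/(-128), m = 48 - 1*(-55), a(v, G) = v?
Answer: -11926779/9088 ≈ -1312.4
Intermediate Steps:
m = 103 (m = 48 + 55 = 103)
f = 143/128 (f = -143*(-1/128) = 143/128 ≈ 1.1172)
q(C, h) = (143/128 + h)/(103 + C) (q(C, h) = (h + 143/128)/(C + 103) = (143/128 + h)/(103 + C))
(q(110, -79) - 1454) + a(142, 168) = ((143/128 - 79)/(103 + 110) - 1454) + 142 = (-9969/128/213 - 1454) + 142 = ((1/213)*(-9969/128) - 1454) + 142 = (-3323/9088 - 1454) + 142 = -13217275/9088 + 142 = -11926779/9088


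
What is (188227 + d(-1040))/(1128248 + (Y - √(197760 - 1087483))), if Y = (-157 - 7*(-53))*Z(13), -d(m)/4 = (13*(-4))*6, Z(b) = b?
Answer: 19481991750/116293613693 + 17225*I*√889723/116293613693 ≈ 0.16752 + 0.00013971*I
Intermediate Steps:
d(m) = 1248 (d(m) = -4*13*(-4)*6 = -(-208)*6 = -4*(-312) = 1248)
Y = 2782 (Y = (-157 - 7*(-53))*13 = (-157 + 371)*13 = 214*13 = 2782)
(188227 + d(-1040))/(1128248 + (Y - √(197760 - 1087483))) = (188227 + 1248)/(1128248 + (2782 - √(197760 - 1087483))) = 189475/(1128248 + (2782 - √(-889723))) = 189475/(1128248 + (2782 - I*√889723)) = 189475/(1131030 - I*√889723)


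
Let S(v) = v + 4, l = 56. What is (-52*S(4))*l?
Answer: -23296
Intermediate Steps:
S(v) = 4 + v
(-52*S(4))*l = -52*(4 + 4)*56 = -52*8*56 = -416*56 = -23296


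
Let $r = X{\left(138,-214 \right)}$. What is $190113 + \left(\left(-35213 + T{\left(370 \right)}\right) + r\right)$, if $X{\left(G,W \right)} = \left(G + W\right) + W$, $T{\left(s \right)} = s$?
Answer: $154980$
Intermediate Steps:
$X{\left(G,W \right)} = G + 2 W$
$r = -290$ ($r = 138 + 2 \left(-214\right) = 138 - 428 = -290$)
$190113 + \left(\left(-35213 + T{\left(370 \right)}\right) + r\right) = 190113 + \left(\left(-35213 + 370\right) - 290\right) = 190113 - 35133 = 154980$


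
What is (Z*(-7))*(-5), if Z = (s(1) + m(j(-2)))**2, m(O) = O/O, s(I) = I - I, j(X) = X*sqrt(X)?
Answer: 35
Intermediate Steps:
j(X) = X**(3/2)
s(I) = 0
m(O) = 1
Z = 1 (Z = (0 + 1)**2 = 1**2 = 1)
(Z*(-7))*(-5) = (1*(-7))*(-5) = -7*(-5) = 35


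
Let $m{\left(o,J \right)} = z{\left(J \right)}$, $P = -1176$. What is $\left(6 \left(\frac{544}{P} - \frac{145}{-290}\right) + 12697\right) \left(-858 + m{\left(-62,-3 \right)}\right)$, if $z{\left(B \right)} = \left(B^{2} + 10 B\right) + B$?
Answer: $-11198952$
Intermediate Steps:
$z{\left(B \right)} = B^{2} + 11 B$
$m{\left(o,J \right)} = J \left(11 + J\right)$
$\left(6 \left(\frac{544}{P} - \frac{145}{-290}\right) + 12697\right) \left(-858 + m{\left(-62,-3 \right)}\right) = \left(6 \left(\frac{544}{-1176} - \frac{145}{-290}\right) + 12697\right) \left(-858 - 3 \left(11 - 3\right)\right) = \left(6 \left(544 \left(- \frac{1}{1176}\right) - - \frac{1}{2}\right) + 12697\right) \left(-858 - 24\right) = \left(6 \left(- \frac{68}{147} + \frac{1}{2}\right) + 12697\right) \left(-858 - 24\right) = \left(6 \cdot \frac{11}{294} + 12697\right) \left(-882\right) = \left(\frac{11}{49} + 12697\right) \left(-882\right) = \frac{622164}{49} \left(-882\right) = -11198952$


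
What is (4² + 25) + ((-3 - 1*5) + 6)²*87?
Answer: 389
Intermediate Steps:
(4² + 25) + ((-3 - 1*5) + 6)²*87 = (16 + 25) + ((-3 - 5) + 6)²*87 = 41 + (-8 + 6)²*87 = 41 + (-2)²*87 = 41 + 4*87 = 41 + 348 = 389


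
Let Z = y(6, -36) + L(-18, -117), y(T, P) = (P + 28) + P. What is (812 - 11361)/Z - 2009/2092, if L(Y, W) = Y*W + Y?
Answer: -467409/76358 ≈ -6.1213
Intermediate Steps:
y(T, P) = 28 + 2*P (y(T, P) = (28 + P) + P = 28 + 2*P)
L(Y, W) = Y + W*Y (L(Y, W) = W*Y + Y = Y + W*Y)
Z = 2044 (Z = (28 + 2*(-36)) - 18*(1 - 117) = (28 - 72) - 18*(-116) = -44 + 2088 = 2044)
(812 - 11361)/Z - 2009/2092 = (812 - 11361)/2044 - 2009/2092 = -10549*1/2044 - 2009*1/2092 = -1507/292 - 2009/2092 = -467409/76358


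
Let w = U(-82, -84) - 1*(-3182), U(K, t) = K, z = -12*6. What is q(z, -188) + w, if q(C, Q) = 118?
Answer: 3218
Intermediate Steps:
z = -72
w = 3100 (w = -82 - 1*(-3182) = -82 + 3182 = 3100)
q(z, -188) + w = 118 + 3100 = 3218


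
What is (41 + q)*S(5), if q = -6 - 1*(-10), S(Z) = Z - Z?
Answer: 0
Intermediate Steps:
S(Z) = 0
q = 4 (q = -6 + 10 = 4)
(41 + q)*S(5) = (41 + 4)*0 = 45*0 = 0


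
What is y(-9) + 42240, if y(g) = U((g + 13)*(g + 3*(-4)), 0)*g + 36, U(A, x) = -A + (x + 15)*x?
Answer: 41520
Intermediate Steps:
U(A, x) = -A + x*(15 + x) (U(A, x) = -A + (15 + x)*x = -A + x*(15 + x))
y(g) = 36 - g*(-12 + g)*(13 + g) (y(g) = (0**2 - (g + 13)*(g + 3*(-4)) + 15*0)*g + 36 = (0 - (13 + g)*(g - 12) + 0)*g + 36 = (0 - (13 + g)*(-12 + g) + 0)*g + 36 = (0 - (-12 + g)*(13 + g) + 0)*g + 36 = (-(-12 + g)*(13 + g))*g + 36 = -g*(-12 + g)*(13 + g) + 36 = 36 - g*(-12 + g)*(13 + g))
y(-9) + 42240 = (36 - 1*(-9)*(-156 - 9 + (-9)**2)) + 42240 = (36 - 1*(-9)*(-156 - 9 + 81)) + 42240 = (36 - 1*(-9)*(-84)) + 42240 = (36 - 756) + 42240 = -720 + 42240 = 41520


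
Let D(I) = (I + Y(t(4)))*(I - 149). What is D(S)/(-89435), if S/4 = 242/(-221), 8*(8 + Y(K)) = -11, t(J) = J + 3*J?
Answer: -824341143/34944758680 ≈ -0.023590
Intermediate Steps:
t(J) = 4*J
Y(K) = -75/8 (Y(K) = -8 + (⅛)*(-11) = -8 - 11/8 = -75/8)
S = -968/221 (S = 4*(242/(-221)) = 4*(242*(-1/221)) = 4*(-242/221) = -968/221 ≈ -4.3801)
D(I) = (-149 + I)*(-75/8 + I) (D(I) = (I - 75/8)*(I - 149) = (-75/8 + I)*(-149 + I) = (-149 + I)*(-75/8 + I))
D(S)/(-89435) = (11175/8 + (-968/221)² - 1267/8*(-968/221))/(-89435) = (11175/8 + 937024/48841 + 153307/221)*(-1/89435) = (824341143/390728)*(-1/89435) = -824341143/34944758680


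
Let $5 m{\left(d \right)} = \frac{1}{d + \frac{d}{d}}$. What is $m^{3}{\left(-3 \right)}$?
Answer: $- \frac{1}{1000} \approx -0.001$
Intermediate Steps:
$m{\left(d \right)} = \frac{1}{5 \left(1 + d\right)}$ ($m{\left(d \right)} = \frac{1}{5 \left(d + \frac{d}{d}\right)} = \frac{1}{5 \left(d + 1\right)} = \frac{1}{5 \left(1 + d\right)}$)
$m^{3}{\left(-3 \right)} = \left(\frac{1}{5 \left(1 - 3\right)}\right)^{3} = \left(\frac{1}{5 \left(-2\right)}\right)^{3} = \left(\frac{1}{5} \left(- \frac{1}{2}\right)\right)^{3} = \left(- \frac{1}{10}\right)^{3} = - \frac{1}{1000}$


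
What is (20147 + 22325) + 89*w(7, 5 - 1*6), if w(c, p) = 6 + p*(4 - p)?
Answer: 42561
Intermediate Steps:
(20147 + 22325) + 89*w(7, 5 - 1*6) = (20147 + 22325) + 89*(6 - (5 - 1*6)**2 + 4*(5 - 1*6)) = 42472 + 89*(6 - (5 - 6)**2 + 4*(5 - 6)) = 42472 + 89*(6 - 1*(-1)**2 + 4*(-1)) = 42472 + 89*(6 - 1*1 - 4) = 42472 + 89*(6 - 1 - 4) = 42472 + 89*1 = 42472 + 89 = 42561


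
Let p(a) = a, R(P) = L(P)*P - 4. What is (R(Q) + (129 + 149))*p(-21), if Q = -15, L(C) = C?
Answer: -10479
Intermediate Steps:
R(P) = -4 + P**2 (R(P) = P*P - 4 = P**2 - 4 = -4 + P**2)
(R(Q) + (129 + 149))*p(-21) = ((-4 + (-15)**2) + (129 + 149))*(-21) = ((-4 + 225) + 278)*(-21) = (221 + 278)*(-21) = 499*(-21) = -10479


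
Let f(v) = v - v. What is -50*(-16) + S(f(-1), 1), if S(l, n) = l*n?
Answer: 800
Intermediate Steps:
f(v) = 0
-50*(-16) + S(f(-1), 1) = -50*(-16) + 0*1 = 800 + 0 = 800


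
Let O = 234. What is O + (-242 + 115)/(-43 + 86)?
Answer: 9935/43 ≈ 231.05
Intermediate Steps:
O + (-242 + 115)/(-43 + 86) = 234 + (-242 + 115)/(-43 + 86) = 234 - 127/43 = 9935/43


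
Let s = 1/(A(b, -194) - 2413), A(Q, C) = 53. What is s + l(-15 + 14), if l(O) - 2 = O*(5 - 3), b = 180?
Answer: -1/2360 ≈ -0.00042373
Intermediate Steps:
l(O) = 2 + 2*O (l(O) = 2 + O*(5 - 3) = 2 + O*2 = 2 + 2*O)
s = -1/2360 (s = 1/(53 - 2413) = 1/(-2360) = -1/2360 ≈ -0.00042373)
s + l(-15 + 14) = -1/2360 + (2 + 2*(-15 + 14)) = -1/2360 + (2 + 2*(-1)) = -1/2360 + (2 - 2) = -1/2360 + 0 = -1/2360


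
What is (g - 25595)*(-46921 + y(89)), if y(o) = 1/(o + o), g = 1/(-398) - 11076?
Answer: 121897013279283/70844 ≈ 1.7206e+9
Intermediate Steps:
g = -4408249/398 (g = -1/398 - 11076 = -4408249/398 ≈ -11076.)
y(o) = 1/(2*o)
(g - 25595)*(-46921 + y(89)) = (-4408249/398 - 25595)*(-46921 + (1/2)/89) = -14595059*(-46921 + (1/2)*(1/89))/398 = -14595059*(-46921 + 1/178)/398 = -14595059/398*(-8351937/178) = 121897013279283/70844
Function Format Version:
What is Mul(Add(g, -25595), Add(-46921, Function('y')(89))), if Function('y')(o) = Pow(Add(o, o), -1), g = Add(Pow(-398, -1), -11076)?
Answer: Rational(121897013279283, 70844) ≈ 1.7206e+9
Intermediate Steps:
g = Rational(-4408249, 398) (g = Add(Rational(-1, 398), -11076) = Rational(-4408249, 398) ≈ -11076.)
Function('y')(o) = Mul(Rational(1, 2), Pow(o, -1)) (Function('y')(o) = Pow(Mul(2, o), -1) = Mul(Rational(1, 2), Pow(o, -1)))
Mul(Add(g, -25595), Add(-46921, Function('y')(89))) = Mul(Add(Rational(-4408249, 398), -25595), Add(-46921, Mul(Rational(1, 2), Pow(89, -1)))) = Mul(Rational(-14595059, 398), Add(-46921, Mul(Rational(1, 2), Rational(1, 89)))) = Mul(Rational(-14595059, 398), Add(-46921, Rational(1, 178))) = Mul(Rational(-14595059, 398), Rational(-8351937, 178)) = Rational(121897013279283, 70844)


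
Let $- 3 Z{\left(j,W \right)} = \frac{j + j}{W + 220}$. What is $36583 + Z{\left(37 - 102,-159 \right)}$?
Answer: $\frac{6694819}{183} \approx 36584.0$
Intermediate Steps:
$Z{\left(j,W \right)} = - \frac{2 j}{3 \left(220 + W\right)}$ ($Z{\left(j,W \right)} = - \frac{\left(j + j\right) \frac{1}{W + 220}}{3} = - \frac{2 j \frac{1}{220 + W}}{3} = - \frac{2 j}{3 \left(220 + W\right)}$)
$36583 + Z{\left(37 - 102,-159 \right)} = 36583 - \frac{2 \left(37 - 102\right)}{660 + 3 \left(-159\right)} = 36583 - - \frac{130}{660 - 477} = 36583 - - \frac{130}{183} = 36583 - \left(-130\right) \frac{1}{183} = 36583 + \frac{130}{183} = \frac{6694819}{183}$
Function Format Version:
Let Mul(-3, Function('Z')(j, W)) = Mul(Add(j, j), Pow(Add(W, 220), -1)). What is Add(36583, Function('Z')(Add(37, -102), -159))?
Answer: Rational(6694819, 183) ≈ 36584.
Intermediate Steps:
Function('Z')(j, W) = Mul(Rational(-2, 3), j, Pow(Add(220, W), -1)) (Function('Z')(j, W) = Mul(Rational(-1, 3), Mul(Add(j, j), Pow(Add(W, 220), -1))) = Mul(Rational(-1, 3), Mul(Mul(2, j), Pow(Add(220, W), -1))) = Mul(Rational(-1, 3), Mul(2, j, Pow(Add(220, W), -1))) = Mul(Rational(-2, 3), j, Pow(Add(220, W), -1)))
Add(36583, Function('Z')(Add(37, -102), -159)) = Add(36583, Mul(-2, Add(37, -102), Pow(Add(660, Mul(3, -159)), -1))) = Add(36583, Mul(-2, -65, Pow(Add(660, -477), -1))) = Add(36583, Mul(-2, -65, Pow(183, -1))) = Add(36583, Mul(-2, -65, Rational(1, 183))) = Add(36583, Rational(130, 183)) = Rational(6694819, 183)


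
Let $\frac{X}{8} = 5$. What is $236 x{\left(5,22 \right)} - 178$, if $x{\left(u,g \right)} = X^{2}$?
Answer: $377422$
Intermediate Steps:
$X = 40$ ($X = 8 \cdot 5 = 40$)
$x{\left(u,g \right)} = 1600$ ($x{\left(u,g \right)} = 40^{2} = 1600$)
$236 x{\left(5,22 \right)} - 178 = 236 \cdot 1600 - 178 = 377600 - 178 = 377422$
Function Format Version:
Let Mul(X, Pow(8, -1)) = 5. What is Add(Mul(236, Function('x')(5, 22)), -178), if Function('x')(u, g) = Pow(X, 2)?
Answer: 377422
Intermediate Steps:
X = 40 (X = Mul(8, 5) = 40)
Function('x')(u, g) = 1600 (Function('x')(u, g) = Pow(40, 2) = 1600)
Add(Mul(236, Function('x')(5, 22)), -178) = Add(Mul(236, 1600), -178) = Add(377600, -178) = 377422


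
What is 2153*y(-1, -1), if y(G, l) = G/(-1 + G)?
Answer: 2153/2 ≈ 1076.5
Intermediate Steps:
2153*y(-1, -1) = 2153*(-1/(-1 - 1)) = 2153*(-1/(-2)) = 2153*(-1*(-1/2)) = 2153*(1/2) = 2153/2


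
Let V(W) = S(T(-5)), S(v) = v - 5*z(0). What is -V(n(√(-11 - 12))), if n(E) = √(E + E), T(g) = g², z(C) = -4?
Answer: -45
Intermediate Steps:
n(E) = √2*√E (n(E) = √(2*E) = √2*√E)
S(v) = 20 + v (S(v) = v - 5*(-4) = v + 20 = 20 + v)
V(W) = 45 (V(W) = 20 + (-5)² = 20 + 25 = 45)
-V(n(√(-11 - 12))) = -1*45 = -45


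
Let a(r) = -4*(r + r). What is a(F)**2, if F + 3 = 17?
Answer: 12544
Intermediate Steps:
F = 14 (F = -3 + 17 = 14)
a(r) = -8*r
a(F)**2 = (-8*14)**2 = (-112)**2 = 12544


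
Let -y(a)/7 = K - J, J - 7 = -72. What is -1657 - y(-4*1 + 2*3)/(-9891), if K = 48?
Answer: -2341454/1413 ≈ -1657.1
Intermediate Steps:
J = -65 (J = 7 - 72 = -65)
y(a) = -791 (y(a) = -7*(48 - 1*(-65)) = -7*(48 + 65) = -7*113 = -791)
-1657 - y(-4*1 + 2*3)/(-9891) = -1657 - (-791)/(-9891) = -1657 - (-791)*(-1)/9891 = -1657 - 1*113/1413 = -1657 - 113/1413 = -2341454/1413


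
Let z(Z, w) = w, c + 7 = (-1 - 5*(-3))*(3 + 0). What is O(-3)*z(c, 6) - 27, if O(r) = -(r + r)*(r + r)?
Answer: -243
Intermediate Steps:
c = 35 (c = -7 + (-1 - 5*(-3))*(3 + 0) = -7 + (-1 + 15)*3 = -7 + 14*3 = -7 + 42 = 35)
O(r) = -4*r**2 (O(r) = -2*r*2*r = -4*r**2)
O(-3)*z(c, 6) - 27 = -4*(-3)**2*6 - 27 = -4*9*6 - 27 = -36*6 - 27 = -216 - 27 = -243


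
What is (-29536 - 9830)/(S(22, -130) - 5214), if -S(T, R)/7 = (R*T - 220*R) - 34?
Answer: 19683/92578 ≈ 0.21261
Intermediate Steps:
S(T, R) = 238 + 1540*R - 7*R*T (S(T, R) = -7*((R*T - 220*R) - 34) = -7*((-220*R + R*T) - 34) = -7*(-34 - 220*R + R*T) = 238 + 1540*R - 7*R*T)
(-29536 - 9830)/(S(22, -130) - 5214) = (-29536 - 9830)/((238 + 1540*(-130) - 7*(-130)*22) - 5214) = -39366/((238 - 200200 + 20020) - 5214) = -39366/(-179942 - 5214) = -39366/(-185156) = -39366*(-1/185156) = 19683/92578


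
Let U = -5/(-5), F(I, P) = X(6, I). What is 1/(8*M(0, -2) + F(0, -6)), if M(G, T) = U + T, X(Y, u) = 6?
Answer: -½ ≈ -0.50000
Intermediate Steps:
F(I, P) = 6
U = 1 (U = -5*(-⅕) = 1)
M(G, T) = 1 + T
1/(8*M(0, -2) + F(0, -6)) = 1/(8*(1 - 2) + 6) = 1/(8*(-1) + 6) = 1/(-8 + 6) = 1/(-2) = -½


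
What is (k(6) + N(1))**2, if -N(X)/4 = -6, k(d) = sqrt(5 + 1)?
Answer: (24 + sqrt(6))**2 ≈ 699.58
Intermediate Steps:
k(d) = sqrt(6)
N(X) = 24 (N(X) = -4*(-6) = 24)
(k(6) + N(1))**2 = (sqrt(6) + 24)**2 = (24 + sqrt(6))**2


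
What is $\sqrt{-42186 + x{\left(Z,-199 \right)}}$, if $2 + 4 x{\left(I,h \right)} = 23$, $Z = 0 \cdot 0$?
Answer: $\frac{9 i \sqrt{2083}}{2} \approx 205.38 i$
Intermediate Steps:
$Z = 0$
$x{\left(I,h \right)} = \frac{21}{4}$ ($x{\left(I,h \right)} = - \frac{1}{2} + \frac{1}{4} \cdot 23 = - \frac{1}{2} + \frac{23}{4} = \frac{21}{4}$)
$\sqrt{-42186 + x{\left(Z,-199 \right)}} = \sqrt{-42186 + \frac{21}{4}} = \sqrt{- \frac{168723}{4}} = \frac{9 i \sqrt{2083}}{2}$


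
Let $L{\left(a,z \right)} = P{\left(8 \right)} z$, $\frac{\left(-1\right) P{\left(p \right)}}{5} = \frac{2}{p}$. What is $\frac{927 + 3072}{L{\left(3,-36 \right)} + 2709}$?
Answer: $\frac{1333}{918} \approx 1.4521$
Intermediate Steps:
$P{\left(p \right)} = - \frac{10}{p}$ ($P{\left(p \right)} = - 5 \frac{2}{p} = - \frac{10}{p}$)
$L{\left(a,z \right)} = - \frac{5 z}{4}$ ($L{\left(a,z \right)} = - \frac{10}{8} z = \left(-10\right) \frac{1}{8} z = - \frac{5 z}{4}$)
$\frac{927 + 3072}{L{\left(3,-36 \right)} + 2709} = \frac{927 + 3072}{\left(- \frac{5}{4}\right) \left(-36\right) + 2709} = \frac{3999}{45 + 2709} = \frac{3999}{2754} = 3999 \cdot \frac{1}{2754} = \frac{1333}{918}$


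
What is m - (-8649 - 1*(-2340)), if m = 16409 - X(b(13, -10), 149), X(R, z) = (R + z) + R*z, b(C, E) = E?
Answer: 24069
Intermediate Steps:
X(R, z) = R + z + R*z
m = 17760 (m = 16409 - (-10 + 149 - 10*149) = 16409 - (-10 + 149 - 1490) = 16409 - 1*(-1351) = 16409 + 1351 = 17760)
m - (-8649 - 1*(-2340)) = 17760 - (-8649 - 1*(-2340)) = 17760 - (-8649 + 2340) = 17760 - 1*(-6309) = 17760 + 6309 = 24069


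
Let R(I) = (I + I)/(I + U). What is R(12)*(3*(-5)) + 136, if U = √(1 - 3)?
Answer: 7768/73 + 180*I*√2/73 ≈ 106.41 + 3.4871*I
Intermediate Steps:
U = I*√2 (U = √(-2) = I*√2 ≈ 1.4142*I)
R(I) = 2*I/(I + I*√2) (R(I) = (I + I)/(I + I*√2) = (2*I)/(I + I*√2) = 2*I/(I + I*√2))
R(12)*(3*(-5)) + 136 = (2*12/(12 + I*√2))*(3*(-5)) + 136 = (24/(12 + I*√2))*(-15) + 136 = -360/(12 + I*√2) + 136 = 136 - 360/(12 + I*√2)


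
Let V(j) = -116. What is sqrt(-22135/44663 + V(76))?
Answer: I*sqrt(232383509509)/44663 ≈ 10.793*I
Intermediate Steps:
sqrt(-22135/44663 + V(76)) = sqrt(-22135/44663 - 116) = sqrt(-5203043/44663) = I*sqrt(232383509509)/44663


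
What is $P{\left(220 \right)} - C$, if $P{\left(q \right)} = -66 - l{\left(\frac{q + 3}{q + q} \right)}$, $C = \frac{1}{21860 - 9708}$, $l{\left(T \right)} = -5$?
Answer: $- \frac{741273}{12152} \approx -61.0$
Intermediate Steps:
$C = \frac{1}{12152} \approx 8.2291 \cdot 10^{-5}$
$P{\left(q \right)} = -61$ ($P{\left(q \right)} = -66 - -5 = -66 + 5 = -61$)
$P{\left(220 \right)} - C = -61 - \frac{1}{12152} = - \frac{741273}{12152}$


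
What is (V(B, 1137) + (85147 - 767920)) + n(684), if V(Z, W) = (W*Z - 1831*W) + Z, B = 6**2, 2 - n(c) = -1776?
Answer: -2721874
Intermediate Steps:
n(c) = 1778 (n(c) = 2 - 1*(-1776) = 2 + 1776 = 1778)
B = 36
V(Z, W) = Z - 1831*W + W*Z (V(Z, W) = (-1831*W + W*Z) + Z = Z - 1831*W + W*Z)
(V(B, 1137) + (85147 - 767920)) + n(684) = ((36 - 1831*1137 + 1137*36) + (85147 - 767920)) + 1778 = ((36 - 2081847 + 40932) - 682773) + 1778 = (-2040879 - 682773) + 1778 = -2723652 + 1778 = -2721874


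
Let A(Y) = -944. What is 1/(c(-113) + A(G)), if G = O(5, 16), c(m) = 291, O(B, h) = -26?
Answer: -1/653 ≈ -0.0015314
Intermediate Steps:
G = -26
1/(c(-113) + A(G)) = 1/(291 - 944) = 1/(-653) = -1/653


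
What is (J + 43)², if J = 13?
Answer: 3136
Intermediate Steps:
(J + 43)² = (13 + 43)² = 56² = 3136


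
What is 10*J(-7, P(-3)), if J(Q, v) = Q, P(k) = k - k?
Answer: -70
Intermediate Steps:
P(k) = 0
10*J(-7, P(-3)) = 10*(-7) = -70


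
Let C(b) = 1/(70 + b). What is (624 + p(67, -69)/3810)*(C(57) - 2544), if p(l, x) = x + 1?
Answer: -384048993682/241935 ≈ -1.5874e+6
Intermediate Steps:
p(l, x) = 1 + x
(624 + p(67, -69)/3810)*(C(57) - 2544) = (624 + (1 - 69)/3810)*(1/(70 + 57) - 2544) = (624 - 68*1/3810)*(1/127 - 2544) = (624 - 34/1905)*(1/127 - 2544) = (1188686/1905)*(-323087/127) = -384048993682/241935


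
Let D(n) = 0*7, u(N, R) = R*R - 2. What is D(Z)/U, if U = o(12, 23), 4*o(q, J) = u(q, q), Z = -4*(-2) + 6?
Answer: 0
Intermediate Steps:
u(N, R) = -2 + R**2 (u(N, R) = R**2 - 2 = -2 + R**2)
Z = 14 (Z = 8 + 6 = 14)
o(q, J) = -1/2 + q**2/4 (o(q, J) = (-2 + q**2)/4 = -1/2 + q**2/4)
U = 71/2 (U = -1/2 + (1/4)*12**2 = -1/2 + (1/4)*144 = -1/2 + 36 = 71/2 ≈ 35.500)
D(n) = 0
D(Z)/U = 0/(71/2) = 0*(2/71) = 0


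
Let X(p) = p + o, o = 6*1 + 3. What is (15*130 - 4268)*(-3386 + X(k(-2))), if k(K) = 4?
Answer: 7818614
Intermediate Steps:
o = 9 (o = 6 + 3 = 9)
X(p) = 9 + p (X(p) = p + 9 = 9 + p)
(15*130 - 4268)*(-3386 + X(k(-2))) = (15*130 - 4268)*(-3386 + (9 + 4)) = (1950 - 4268)*(-3386 + 13) = -2318*(-3373) = 7818614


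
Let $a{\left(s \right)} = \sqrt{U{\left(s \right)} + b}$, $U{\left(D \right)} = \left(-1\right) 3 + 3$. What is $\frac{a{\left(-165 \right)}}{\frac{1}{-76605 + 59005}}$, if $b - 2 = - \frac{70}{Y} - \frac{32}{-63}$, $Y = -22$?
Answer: $- \frac{1600 \sqrt{303611}}{21} \approx -41982.0$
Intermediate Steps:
$U{\left(D \right)} = 0$ ($U{\left(D \right)} = -3 + 3 = 0$)
$b = \frac{3943}{693}$ ($b = 2 - \left(- \frac{35}{11} - \frac{32}{63}\right) = 2 - - \frac{2557}{693} = 2 + \left(\frac{35}{11} + \frac{32}{63}\right) = 2 + \frac{2557}{693} = \frac{3943}{693} \approx 5.6898$)
$a{\left(s \right)} = \frac{\sqrt{303611}}{231}$ ($a{\left(s \right)} = \sqrt{0 + \frac{3943}{693}} = \sqrt{\frac{3943}{693}} = \frac{\sqrt{303611}}{231}$)
$\frac{a{\left(-165 \right)}}{\frac{1}{-76605 + 59005}} = \frac{\frac{1}{231} \sqrt{303611}}{\frac{1}{-76605 + 59005}} = \frac{\frac{1}{231} \sqrt{303611}}{\frac{1}{-17600}} = \frac{\frac{1}{231} \sqrt{303611}}{- \frac{1}{17600}} = \frac{\sqrt{303611}}{231} \left(-17600\right) = - \frac{1600 \sqrt{303611}}{21}$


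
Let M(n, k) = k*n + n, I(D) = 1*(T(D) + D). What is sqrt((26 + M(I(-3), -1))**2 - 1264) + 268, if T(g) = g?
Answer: 268 + 14*I*sqrt(3) ≈ 268.0 + 24.249*I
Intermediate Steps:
I(D) = 2*D (I(D) = 1*(D + D) = 1*(2*D) = 2*D)
M(n, k) = n + k*n
sqrt((26 + M(I(-3), -1))**2 - 1264) + 268 = sqrt((26 + (2*(-3))*(1 - 1))**2 - 1264) + 268 = sqrt((26 - 6*0)**2 - 1264) + 268 = sqrt((26 + 0)**2 - 1264) + 268 = sqrt(26**2 - 1264) + 268 = sqrt(676 - 1264) + 268 = sqrt(-588) + 268 = 14*I*sqrt(3) + 268 = 268 + 14*I*sqrt(3)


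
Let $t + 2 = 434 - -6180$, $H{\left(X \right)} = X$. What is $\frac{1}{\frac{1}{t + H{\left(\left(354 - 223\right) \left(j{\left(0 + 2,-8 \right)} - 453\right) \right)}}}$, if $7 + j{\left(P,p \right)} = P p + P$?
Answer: $-55482$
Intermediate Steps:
$j{\left(P,p \right)} = -7 + P + P p$ ($j{\left(P,p \right)} = -7 + \left(P p + P\right) = -7 + \left(P + P p\right) = -7 + P + P p$)
$t = 6612$ ($t = -2 + \left(434 - -6180\right) = -2 + \left(434 + 6180\right) = -2 + 6614 = 6612$)
$\frac{1}{\frac{1}{t + H{\left(\left(354 - 223\right) \left(j{\left(0 + 2,-8 \right)} - 453\right) \right)}}} = \frac{1}{\frac{1}{6612 + \left(354 - 223\right) \left(\left(-7 + \left(0 + 2\right) + \left(0 + 2\right) \left(-8\right)\right) - 453\right)}} = \frac{1}{\frac{1}{6612 + 131 \left(\left(-7 + 2 + 2 \left(-8\right)\right) - 453\right)}} = \frac{1}{\frac{1}{6612 + 131 \left(\left(-7 + 2 - 16\right) - 453\right)}} = \frac{1}{\frac{1}{6612 + 131 \left(-21 - 453\right)}} = \frac{1}{\frac{1}{6612 + 131 \left(-474\right)}} = \frac{1}{\frac{1}{6612 - 62094}} = \frac{1}{\frac{1}{-55482}} = \frac{1}{- \frac{1}{55482}} = -55482$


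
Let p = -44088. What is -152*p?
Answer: 6701376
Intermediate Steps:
-152*p = -152*(-44088) = 6701376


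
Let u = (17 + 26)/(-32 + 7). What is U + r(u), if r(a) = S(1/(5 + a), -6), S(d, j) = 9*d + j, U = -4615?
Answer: -378697/82 ≈ -4618.3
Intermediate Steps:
u = -43/25 (u = 43/(-25) = 43*(-1/25) = -43/25 ≈ -1.7200)
S(d, j) = j + 9*d
r(a) = -6 + 9/(5 + a)
U + r(u) = -4615 + 3*(-7 - 2*(-43/25))/(5 - 43/25) = -4615 + 3*(-7 + 86/25)/(82/25) = -4615 + 3*(25/82)*(-89/25) = -4615 - 267/82 = -378697/82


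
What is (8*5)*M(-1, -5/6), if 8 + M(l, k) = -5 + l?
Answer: -560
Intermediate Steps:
M(l, k) = -13 + l (M(l, k) = -8 + (-5 + l) = -13 + l)
(8*5)*M(-1, -5/6) = (8*5)*(-13 - 1) = 40*(-14) = -560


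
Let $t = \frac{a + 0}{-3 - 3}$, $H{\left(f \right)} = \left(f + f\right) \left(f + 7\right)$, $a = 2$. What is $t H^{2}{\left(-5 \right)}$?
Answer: $- \frac{400}{3} \approx -133.33$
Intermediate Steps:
$H{\left(f \right)} = 2 f \left(7 + f\right)$
$t = - \frac{1}{3}$ ($t = \frac{2 + 0}{-3 - 3} = \frac{2}{-6} = 2 \left(- \frac{1}{6}\right) = - \frac{1}{3} \approx -0.33333$)
$t H^{2}{\left(-5 \right)} = - \frac{\left(2 \left(-5\right) \left(7 - 5\right)\right)^{2}}{3} = - \frac{\left(2 \left(-5\right) 2\right)^{2}}{3} = - \frac{\left(-20\right)^{2}}{3} = \left(- \frac{1}{3}\right) 400 = - \frac{400}{3}$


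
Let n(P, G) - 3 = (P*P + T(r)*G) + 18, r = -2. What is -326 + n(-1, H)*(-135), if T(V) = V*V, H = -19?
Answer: 6964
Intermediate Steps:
T(V) = V**2
n(P, G) = 21 + P**2 + 4*G (n(P, G) = 3 + ((P*P + (-2)**2*G) + 18) = 3 + ((P**2 + 4*G) + 18) = 3 + (18 + P**2 + 4*G) = 21 + P**2 + 4*G)
-326 + n(-1, H)*(-135) = -326 + (21 + (-1)**2 + 4*(-19))*(-135) = -326 + (21 + 1 - 76)*(-135) = -326 - 54*(-135) = -326 + 7290 = 6964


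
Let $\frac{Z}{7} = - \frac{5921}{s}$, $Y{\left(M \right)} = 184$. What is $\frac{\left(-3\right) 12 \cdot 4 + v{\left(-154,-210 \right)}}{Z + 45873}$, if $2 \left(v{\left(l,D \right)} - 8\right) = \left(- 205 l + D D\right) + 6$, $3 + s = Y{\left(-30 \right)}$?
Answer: $\frac{3412031}{4130783} \approx 0.826$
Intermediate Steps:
$s = 181$ ($s = -3 + 184 = 181$)
$Z = - \frac{41447}{181}$ ($Z = 7 \left(- \frac{5921}{181}\right) = - \frac{41447}{181} \approx -228.99$)
$v{\left(l,D \right)} = 11 + \frac{D^{2}}{2} - \frac{205 l}{2}$ ($v{\left(l,D \right)} = 8 + \frac{\left(- 205 l + D D\right) + 6}{2} = 8 + \frac{\left(- 205 l + D^{2}\right) + 6}{2} = 8 + \frac{\left(D^{2} - 205 l\right) + 6}{2} = 8 + \frac{6 + D^{2} - 205 l}{2} = 8 + \left(3 + \frac{D^{2}}{2} - \frac{205 l}{2}\right) = 11 + \frac{D^{2}}{2} - \frac{205 l}{2}$)
$\frac{\left(-3\right) 12 \cdot 4 + v{\left(-154,-210 \right)}}{Z + 45873} = \frac{\left(-3\right) 12 \cdot 4 + \left(11 + \frac{\left(-210\right)^{2}}{2} - -15785\right)}{- \frac{41447}{181} + 45873} = \frac{\left(-36\right) 4 + \left(11 + \frac{1}{2} \cdot 44100 + 15785\right)}{\frac{8261566}{181}} = \left(-144 + \left(11 + 22050 + 15785\right)\right) \frac{181}{8261566} = \left(-144 + 37846\right) \frac{181}{8261566} = 37702 \cdot \frac{181}{8261566} = \frac{3412031}{4130783}$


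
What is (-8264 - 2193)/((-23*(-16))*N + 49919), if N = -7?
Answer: -10457/47343 ≈ -0.22088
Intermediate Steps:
(-8264 - 2193)/((-23*(-16))*N + 49919) = (-8264 - 2193)/(-23*(-16)*(-7) + 49919) = -10457/(368*(-7) + 49919) = -10457/(-2576 + 49919) = -10457/47343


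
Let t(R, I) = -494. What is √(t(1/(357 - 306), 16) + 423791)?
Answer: 3*√47033 ≈ 650.61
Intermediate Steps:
√(t(1/(357 - 306), 16) + 423791) = √(-494 + 423791) = √423297 = 3*√47033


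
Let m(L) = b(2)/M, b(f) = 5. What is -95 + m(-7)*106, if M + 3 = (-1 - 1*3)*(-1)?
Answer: 435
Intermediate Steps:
M = 1 (M = -3 + (-1 - 1*3)*(-1) = -3 + (-1 - 3)*(-1) = -3 - 4*(-1) = -3 + 4 = 1)
m(L) = 5 (m(L) = 5/1 = 5*1 = 5)
-95 + m(-7)*106 = -95 + 5*106 = -95 + 530 = 435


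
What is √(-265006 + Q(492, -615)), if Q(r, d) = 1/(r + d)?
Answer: I*√4009275897/123 ≈ 514.79*I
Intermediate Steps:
Q(r, d) = 1/(d + r)
√(-265006 + Q(492, -615)) = √(-265006 + 1/(-615 + 492)) = √(-265006 + 1/(-123)) = √(-265006 - 1/123) = √(-32595739/123) = I*√4009275897/123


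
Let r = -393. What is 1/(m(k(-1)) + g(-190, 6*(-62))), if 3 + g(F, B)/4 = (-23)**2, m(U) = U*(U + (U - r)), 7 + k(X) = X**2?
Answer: -1/182 ≈ -0.0054945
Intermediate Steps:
k(X) = -7 + X**2
m(U) = U*(393 + 2*U) (m(U) = U*(U + (U - 1*(-393))) = U*(U + (U + 393)) = U*(U + (393 + U)) = U*(393 + 2*U))
g(F, B) = 2104 (g(F, B) = -12 + 4*(-23)**2 = -12 + 4*529 = -12 + 2116 = 2104)
1/(m(k(-1)) + g(-190, 6*(-62))) = 1/((-7 + (-1)**2)*(393 + 2*(-7 + (-1)**2)) + 2104) = 1/((-7 + 1)*(393 + 2*(-7 + 1)) + 2104) = 1/(-6*(393 + 2*(-6)) + 2104) = 1/(-6*(393 - 12) + 2104) = 1/(-6*381 + 2104) = 1/(-2286 + 2104) = 1/(-182) = -1/182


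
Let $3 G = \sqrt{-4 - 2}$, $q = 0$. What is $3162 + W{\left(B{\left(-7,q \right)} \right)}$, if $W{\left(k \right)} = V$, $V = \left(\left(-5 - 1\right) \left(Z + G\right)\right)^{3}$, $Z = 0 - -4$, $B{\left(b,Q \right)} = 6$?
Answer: $-8934 - 3408 i \sqrt{6} \approx -8934.0 - 8347.9 i$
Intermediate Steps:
$G = \frac{i \sqrt{6}}{3}$ ($G = \frac{\sqrt{-4 - 2}}{3} = \frac{\sqrt{-6}}{3} = \frac{i \sqrt{6}}{3} \approx 0.8165 i$)
$Z = 4$ ($Z = 0 + 4 = 4$)
$V = \left(-24 - 2 i \sqrt{6}\right)^{3}$ ($V = \left(\left(-5 - 1\right) \left(4 + \frac{i \sqrt{6}}{3}\right)\right)^{3} = \left(- 6 \left(4 + \frac{i \sqrt{6}}{3}\right)\right)^{3} = \left(-24 - 2 i \sqrt{6}\right)^{3} \approx -12096.0 - 8347.9 i$)
$W{\left(k \right)} = -12096 - 3408 i \sqrt{6}$
$3162 + W{\left(B{\left(-7,q \right)} \right)} = 3162 - \left(12096 + 3408 i \sqrt{6}\right) = -8934 - 3408 i \sqrt{6}$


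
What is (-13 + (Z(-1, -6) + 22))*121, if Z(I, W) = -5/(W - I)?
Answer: 1210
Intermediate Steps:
(-13 + (Z(-1, -6) + 22))*121 = (-13 + (5/(-1 - 1*(-6)) + 22))*121 = (-13 + (5/(-1 + 6) + 22))*121 = (-13 + (5/5 + 22))*121 = (-13 + (5*(1/5) + 22))*121 = (-13 + (1 + 22))*121 = (-13 + 23)*121 = 10*121 = 1210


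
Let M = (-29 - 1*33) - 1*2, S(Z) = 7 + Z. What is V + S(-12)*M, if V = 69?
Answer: 389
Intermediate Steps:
M = -64 (M = (-29 - 33) - 2 = -62 - 2 = -64)
V + S(-12)*M = 69 + (7 - 12)*(-64) = 69 - 5*(-64) = 69 + 320 = 389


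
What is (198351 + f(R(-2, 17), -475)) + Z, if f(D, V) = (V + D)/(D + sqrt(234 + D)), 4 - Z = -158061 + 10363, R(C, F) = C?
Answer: 13149855/38 - 159*sqrt(58)/38 ≈ 3.4602e+5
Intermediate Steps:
Z = 147702 (Z = 4 - (-158061 + 10363) = 4 - 1*(-147698) = 4 + 147698 = 147702)
f(D, V) = (D + V)/(D + sqrt(234 + D))
(198351 + f(R(-2, 17), -475)) + Z = (198351 + (-2 - 475)/(-2 + sqrt(234 - 2))) + 147702 = (198351 - 477/(-2 + sqrt(232))) + 147702 = (198351 - 477/(-2 + 2*sqrt(58))) + 147702 = 346053 - 477/(-2 + 2*sqrt(58))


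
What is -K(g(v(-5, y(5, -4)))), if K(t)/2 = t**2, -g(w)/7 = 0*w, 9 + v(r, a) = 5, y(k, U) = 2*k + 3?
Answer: 0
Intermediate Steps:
y(k, U) = 3 + 2*k
v(r, a) = -4 (v(r, a) = -9 + 5 = -4)
g(w) = 0 (g(w) = -0*w = -7*0 = 0)
K(t) = 2*t**2
-K(g(v(-5, y(5, -4)))) = -2*0**2 = -2*0 = -1*0 = 0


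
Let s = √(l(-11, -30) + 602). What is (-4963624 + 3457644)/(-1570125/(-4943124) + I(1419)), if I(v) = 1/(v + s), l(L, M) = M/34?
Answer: -22270462301084528497631280/4707664555695375619 - 2044323915491259360*√173723/4707664555695375619 ≈ -4.7309e+6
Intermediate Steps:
l(L, M) = M/34 (l(L, M) = M*(1/34) = M/34)
s = √173723/17 (s = √((1/34)*(-30) + 602) = √(-15/17 + 602) = √(10219/17) = √173723/17 ≈ 24.518)
I(v) = 1/(v + √173723/17)
(-4963624 + 3457644)/(-1570125/(-4943124) + I(1419)) = (-4963624 + 3457644)/(-1570125/(-4943124) + 17/(√173723 + 17*1419)) = -1505980/(-1570125*(-1/4943124) + 17/(√173723 + 24123)) = -1505980/(523375/1647708 + 17/(24123 + √173723))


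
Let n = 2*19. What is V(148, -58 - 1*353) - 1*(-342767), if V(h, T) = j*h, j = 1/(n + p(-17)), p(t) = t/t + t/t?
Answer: 3427707/10 ≈ 3.4277e+5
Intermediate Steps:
p(t) = 2 (p(t) = 1 + 1 = 2)
n = 38
j = 1/40 (j = 1/(38 + 2) = 1/40 ≈ 0.025000)
V(h, T) = h/40
V(148, -58 - 1*353) - 1*(-342767) = (1/40)*148 - 1*(-342767) = 37/10 + 342767 = 3427707/10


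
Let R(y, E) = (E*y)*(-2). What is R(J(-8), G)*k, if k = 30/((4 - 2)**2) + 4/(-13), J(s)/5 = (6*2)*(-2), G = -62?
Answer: -1391280/13 ≈ -1.0702e+5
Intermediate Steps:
J(s) = -120 (J(s) = 5*((6*2)*(-2)) = 5*(12*(-2)) = 5*(-24) = -120)
R(y, E) = -2*E*y
k = 187/26 (k = 30/(2**2) + 4*(-1/13) = 30/4 - 4/13 = 30*(1/4) - 4/13 = 15/2 - 4/13 = 187/26 ≈ 7.1923)
R(J(-8), G)*k = -2*(-62)*(-120)*(187/26) = -14880*187/26 = -1391280/13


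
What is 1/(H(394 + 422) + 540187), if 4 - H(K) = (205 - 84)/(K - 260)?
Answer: 556/300346075 ≈ 1.8512e-6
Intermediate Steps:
H(K) = 4 - 121/(-260 + K) (H(K) = 4 - (205 - 84)/(K - 260) = 4 - 121/(-260 + K))
1/(H(394 + 422) + 540187) = 1/((-1161 + 4*(394 + 422))/(-260 + (394 + 422)) + 540187) = 1/((-1161 + 4*816)/(-260 + 816) + 540187) = 1/((-1161 + 3264)/556 + 540187) = 1/((1/556)*2103 + 540187) = 1/(2103/556 + 540187) = 1/(300346075/556) = 556/300346075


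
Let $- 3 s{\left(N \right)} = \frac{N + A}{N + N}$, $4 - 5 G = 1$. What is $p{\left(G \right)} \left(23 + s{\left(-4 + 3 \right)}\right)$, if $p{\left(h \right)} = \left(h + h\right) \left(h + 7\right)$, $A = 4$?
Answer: $\frac{5358}{25} \approx 214.32$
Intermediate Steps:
$G = \frac{3}{5}$ ($G = \frac{4}{5} - \frac{1}{5} = \frac{3}{5} \approx 0.6$)
$p{\left(h \right)} = 2 h \left(7 + h\right)$
$s{\left(N \right)} = - \frac{4 + N}{6 N}$ ($s{\left(N \right)} = - \frac{\left(N + 4\right) \frac{1}{N + N}}{3} = - \frac{\left(4 + N\right) \frac{1}{2 N}}{3} = - \frac{\frac{1}{2} \frac{1}{N} \left(4 + N\right)}{3} = - \frac{4 + N}{6 N}$)
$p{\left(G \right)} \left(23 + s{\left(-4 + 3 \right)}\right) = 2 \cdot \frac{3}{5} \left(7 + \frac{3}{5}\right) \left(23 + \frac{-4 - \left(-4 + 3\right)}{6 \left(-4 + 3\right)}\right) = 2 \cdot \frac{3}{5} \cdot \frac{38}{5} \left(23 + \frac{-4 - -1}{6 \left(-1\right)}\right) = \frac{228 \left(23 + \frac{1}{6} \left(-1\right) \left(-4 + 1\right)\right)}{25} = \frac{228 \left(23 + \frac{1}{6} \left(-1\right) \left(-3\right)\right)}{25} = \frac{228 \left(23 + \frac{1}{2}\right)}{25} = \frac{228}{25} \cdot \frac{47}{2} = \frac{5358}{25}$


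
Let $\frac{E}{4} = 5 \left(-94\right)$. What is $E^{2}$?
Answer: $3534400$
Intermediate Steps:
$E = -1880$ ($E = 4 \cdot 5 \left(-94\right) = 4 \left(-470\right) = -1880$)
$E^{2} = \left(-1880\right)^{2} = 3534400$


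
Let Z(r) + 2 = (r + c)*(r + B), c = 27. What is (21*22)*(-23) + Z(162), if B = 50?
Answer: 29440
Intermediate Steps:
Z(r) = -2 + (27 + r)*(50 + r) (Z(r) = -2 + (r + 27)*(r + 50) = -2 + (27 + r)*(50 + r))
(21*22)*(-23) + Z(162) = (21*22)*(-23) + (1348 + 162**2 + 77*162) = 462*(-23) + (1348 + 26244 + 12474) = -10626 + 40066 = 29440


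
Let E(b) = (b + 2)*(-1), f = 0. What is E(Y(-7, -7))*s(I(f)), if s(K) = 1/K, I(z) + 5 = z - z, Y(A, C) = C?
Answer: -1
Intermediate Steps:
I(z) = -5 (I(z) = -5 + (z - z) = -5 + 0 = -5)
E(b) = -2 - b (E(b) = (2 + b)*(-1) = -2 - b)
s(K) = 1/K
E(Y(-7, -7))*s(I(f)) = (-2 - 1*(-7))/(-5) = (-2 + 7)*(-⅕) = 5*(-⅕) = -1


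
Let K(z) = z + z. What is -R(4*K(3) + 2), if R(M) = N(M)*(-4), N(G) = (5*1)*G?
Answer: 520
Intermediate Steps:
K(z) = 2*z
N(G) = 5*G
R(M) = -20*M (R(M) = (5*M)*(-4) = -20*M)
-R(4*K(3) + 2) = -(-20)*(4*(2*3) + 2) = -(-20)*(4*6 + 2) = -(-20)*(24 + 2) = -(-20)*26 = -1*(-520) = 520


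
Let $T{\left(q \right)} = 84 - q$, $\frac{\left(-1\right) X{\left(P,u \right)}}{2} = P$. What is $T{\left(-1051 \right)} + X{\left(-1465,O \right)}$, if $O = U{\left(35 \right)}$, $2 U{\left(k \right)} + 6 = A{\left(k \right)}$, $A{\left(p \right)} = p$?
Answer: $4065$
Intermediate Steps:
$U{\left(k \right)} = -3 + \frac{k}{2}$
$O = \frac{29}{2}$ ($O = -3 + \frac{1}{2} \cdot 35 = -3 + \frac{35}{2} = \frac{29}{2} \approx 14.5$)
$X{\left(P,u \right)} = - 2 P$
$T{\left(-1051 \right)} + X{\left(-1465,O \right)} = \left(84 - -1051\right) - -2930 = \left(84 + 1051\right) + 2930 = 1135 + 2930 = 4065$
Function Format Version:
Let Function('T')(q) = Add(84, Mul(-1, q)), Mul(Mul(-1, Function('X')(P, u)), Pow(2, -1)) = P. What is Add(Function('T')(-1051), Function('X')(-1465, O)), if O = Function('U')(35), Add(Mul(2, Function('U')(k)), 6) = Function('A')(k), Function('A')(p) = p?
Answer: 4065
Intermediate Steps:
Function('U')(k) = Add(-3, Mul(Rational(1, 2), k))
O = Rational(29, 2) (O = Add(-3, Mul(Rational(1, 2), 35)) = Add(-3, Rational(35, 2)) = Rational(29, 2) ≈ 14.500)
Function('X')(P, u) = Mul(-2, P)
Add(Function('T')(-1051), Function('X')(-1465, O)) = Add(Add(84, Mul(-1, -1051)), Mul(-2, -1465)) = Add(Add(84, 1051), 2930) = Add(1135, 2930) = 4065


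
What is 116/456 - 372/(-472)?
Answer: 3506/3363 ≈ 1.0425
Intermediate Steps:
116/456 - 372/(-472) = 116*(1/456) - 372*(-1/472) = 29/114 + 93/118 = 3506/3363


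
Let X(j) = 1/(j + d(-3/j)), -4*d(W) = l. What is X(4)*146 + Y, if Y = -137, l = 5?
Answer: -923/11 ≈ -83.909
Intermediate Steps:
d(W) = -5/4 (d(W) = -¼*5 = -5/4)
X(j) = 1/(-5/4 + j) (X(j) = 1/(j - 5/4) = 1/(-5/4 + j))
X(4)*146 + Y = (4/(-5 + 4*4))*146 - 137 = (4/(-5 + 16))*146 - 137 = (4/11)*146 - 137 = 584/11 - 137 = -923/11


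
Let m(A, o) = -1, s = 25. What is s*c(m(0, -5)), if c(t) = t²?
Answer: 25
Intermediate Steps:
s*c(m(0, -5)) = 25*(-1)² = 25*1 = 25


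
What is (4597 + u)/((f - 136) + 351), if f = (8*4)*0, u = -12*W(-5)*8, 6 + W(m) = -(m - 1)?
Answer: 4597/215 ≈ 21.381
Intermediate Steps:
W(m) = -5 - m (W(m) = -6 - (m - 1) = -6 - (-1 + m) = -6 + (1 - m) = -5 - m)
u = 0 (u = -12*(-5 - 1*(-5))*8 = -12*(-5 + 5)*8 = -12*0*8 = 0*8 = 0)
f = 0 (f = 32*0 = 0)
(4597 + u)/((f - 136) + 351) = (4597 + 0)/((0 - 136) + 351) = 4597/(-136 + 351) = 4597/215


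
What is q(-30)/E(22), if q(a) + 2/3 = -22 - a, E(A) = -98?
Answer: -11/147 ≈ -0.074830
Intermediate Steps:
q(a) = -68/3 - a (q(a) = -⅔ + (-22 - a) = -68/3 - a)
q(-30)/E(22) = (-68/3 - 1*(-30))/(-98) = (-68/3 + 30)*(-1/98) = (22/3)*(-1/98) = -11/147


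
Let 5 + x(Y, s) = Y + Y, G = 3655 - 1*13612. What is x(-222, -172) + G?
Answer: -10406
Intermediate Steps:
G = -9957 (G = 3655 - 13612 = -9957)
x(Y, s) = -5 + 2*Y (x(Y, s) = -5 + (Y + Y) = -5 + 2*Y)
x(-222, -172) + G = (-5 + 2*(-222)) - 9957 = (-5 - 444) - 9957 = -449 - 9957 = -10406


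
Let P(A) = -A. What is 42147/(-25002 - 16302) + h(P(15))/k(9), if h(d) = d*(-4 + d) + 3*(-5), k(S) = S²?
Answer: 95533/41304 ≈ 2.3129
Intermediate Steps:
h(d) = -15 + d*(-4 + d) (h(d) = d*(-4 + d) - 15 = -15 + d*(-4 + d))
42147/(-25002 - 16302) + h(P(15))/k(9) = 42147/(-25002 - 16302) + (-15 + (-1*15)² - (-4)*15)/(9²) = 42147/(-41304) + (-15 + (-15)² - 4*(-15))/81 = 42147*(-1/41304) + (-15 + 225 + 60)*(1/81) = -14049/13768 + 270*(1/81) = -14049/13768 + 10/3 = 95533/41304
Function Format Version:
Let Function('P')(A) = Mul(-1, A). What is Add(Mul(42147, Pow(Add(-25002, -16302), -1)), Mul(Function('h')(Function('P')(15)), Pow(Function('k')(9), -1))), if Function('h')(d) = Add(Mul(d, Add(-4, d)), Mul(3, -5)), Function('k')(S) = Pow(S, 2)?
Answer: Rational(95533, 41304) ≈ 2.3129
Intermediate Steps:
Function('h')(d) = Add(-15, Mul(d, Add(-4, d))) (Function('h')(d) = Add(Mul(d, Add(-4, d)), -15) = Add(-15, Mul(d, Add(-4, d))))
Add(Mul(42147, Pow(Add(-25002, -16302), -1)), Mul(Function('h')(Function('P')(15)), Pow(Function('k')(9), -1))) = Add(Mul(42147, Pow(Add(-25002, -16302), -1)), Mul(Add(-15, Pow(Mul(-1, 15), 2), Mul(-4, Mul(-1, 15))), Pow(Pow(9, 2), -1))) = Add(Mul(42147, Pow(-41304, -1)), Mul(Add(-15, Pow(-15, 2), Mul(-4, -15)), Pow(81, -1))) = Add(Mul(42147, Rational(-1, 41304)), Mul(Add(-15, 225, 60), Rational(1, 81))) = Add(Rational(-14049, 13768), Mul(270, Rational(1, 81))) = Add(Rational(-14049, 13768), Rational(10, 3)) = Rational(95533, 41304)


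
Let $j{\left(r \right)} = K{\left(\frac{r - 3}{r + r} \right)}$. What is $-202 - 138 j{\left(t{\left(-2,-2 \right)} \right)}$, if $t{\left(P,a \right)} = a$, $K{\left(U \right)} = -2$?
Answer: $74$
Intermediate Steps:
$j{\left(r \right)} = -2$
$-202 - 138 j{\left(t{\left(-2,-2 \right)} \right)} = -202 - -276 = -202 + 276 = 74$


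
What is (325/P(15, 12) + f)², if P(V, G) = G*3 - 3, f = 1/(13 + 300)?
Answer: 10354690564/106688241 ≈ 97.056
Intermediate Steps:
f = 1/313 ≈ 0.0031949
P(V, G) = -3 + 3*G (P(V, G) = 3*G - 3 = -3 + 3*G)
(325/P(15, 12) + f)² = (325/(-3 + 3*12) + 1/313)² = (325/(-3 + 36) + 1/313)² = (325/33 + 1/313)² = (101758/10329)² = 10354690564/106688241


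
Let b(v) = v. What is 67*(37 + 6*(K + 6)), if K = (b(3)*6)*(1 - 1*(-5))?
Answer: 48307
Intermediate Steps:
K = 108 (K = (3*6)*(1 - 1*(-5)) = 18*(1 + 5) = 18*6 = 108)
67*(37 + 6*(K + 6)) = 67*(37 + 6*(108 + 6)) = 67*(37 + 6*114) = 67*(37 + 684) = 67*721 = 48307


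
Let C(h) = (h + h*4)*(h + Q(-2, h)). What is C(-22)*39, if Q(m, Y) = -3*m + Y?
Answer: 163020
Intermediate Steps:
Q(m, Y) = Y - 3*m
C(h) = 5*h*(6 + 2*h) (C(h) = (h + h*4)*(h + (h - 3*(-2))) = (h + 4*h)*(h + (h + 6)) = (5*h)*(h + (6 + h)) = (5*h)*(6 + 2*h) = 5*h*(6 + 2*h))
C(-22)*39 = (10*(-22)*(3 - 22))*39 = (10*(-22)*(-19))*39 = 4180*39 = 163020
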